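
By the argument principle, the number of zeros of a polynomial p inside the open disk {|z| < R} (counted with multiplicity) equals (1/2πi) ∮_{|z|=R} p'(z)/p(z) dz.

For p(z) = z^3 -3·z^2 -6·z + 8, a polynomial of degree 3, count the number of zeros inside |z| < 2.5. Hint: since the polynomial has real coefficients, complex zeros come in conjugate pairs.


The zeros of p are: 4, -2, 1.
Their magnitudes are: 4, 2, 1.
Zeros with |z| < R = 2.5: -2, 1.
Count = 2.
By the argument principle, (1/2πi) ∮_{|z|=R} p'(z)/p(z) dz equals exactly this count.

Number of zeros inside |z| < 2.5: 2.


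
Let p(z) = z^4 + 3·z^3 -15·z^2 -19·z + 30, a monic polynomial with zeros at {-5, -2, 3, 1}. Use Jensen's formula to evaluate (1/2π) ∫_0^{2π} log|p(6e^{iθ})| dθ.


Zeros: -5, -2, 1, 3; r = 6.
Inside |z| < r: -5, -2, 1, 3. Outside (|z| ≥ r): ∅.
p(0) = 30, so log|p(0)| = log(30) = 3.4012.
Apply Jensen: I(r) = log|p(0)| + Σ_k log(r/|z_k|), summed over zeros inside |z| < r.
  log(r/|z_k|) for z_k = -5: log(6/5) = 0.1823
  log(r/|z_k|) for z_k = -2: log(6/2) = 1.0986
  log(r/|z_k|) for z_k = 3: log(6/3) = 0.6931
  log(r/|z_k|) for z_k = 1: log(6/1) = 1.7918
Sum over inside zeros: 3.7658.
I(r) = log|p(0)| + (inside sum) = 3.4012 + 3.7658 = 7.1670.
Closed form (all zeros inside, monic): I(r) = n·log(r) = 4·log(6) = 7.1670. ✓

I(r) ≈ 7.1670.


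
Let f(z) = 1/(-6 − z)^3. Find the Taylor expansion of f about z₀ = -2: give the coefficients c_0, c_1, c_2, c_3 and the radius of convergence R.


Let w = z − z₀, so z = z₀ + w.
Then -6 − z = -6 − (z₀ + w) = (-6 − z₀) − w = -4 − w.
f(z) = 1/(-4 − w)^3 = (1/(-4)^3) · (1 − w/(-4))^{−3}.
By the binomial series (1−u)^{−3} = Σ_{n≥0} C(n+2, 2) u^n for |u|<1, with u = w/(-4):
  c_n = C(n+2, 2) / (-4)^(n+3).
  c_0 = 1/(-4)^3 = -1/64.
  c_1 = 3/(-4)^4 = 3/256.
  c_2 = 6/(-4)^5 = -3/512.
  c_3 = 10/(-4)^6 = 5/2048.
The series is valid for |w/d| < 1, i.e. |z − z₀| < |d|.
Radius of convergence: R = |-6 − z₀| = |-4| = 4 (distance from z₀ to the singularity z = -6).

c_0 = -1/64, c_1 = 3/256, c_2 = -3/512, c_3 = 5/2048; R = 4.


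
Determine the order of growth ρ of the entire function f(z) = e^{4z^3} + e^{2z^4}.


Each summand is entire of order 3 and 4 respectively (as in the single-exponential case). The order of a sum is at most the max of the orders, so ρ ≤ 4. For the lower bound: on |z|=r choose arg z so that 2z^4 is real positive; then |e^{2z^4}| = e^{2r^4} while |e^{4z^3}| ≤ e^{4r^3} = o(e^{2r^4}). So |f| ≥ e^{2r^4}(1 − o(1)) and ρ ≥ 4. Hence ρ = max(3, 4) = 4.
Therefore ρ = 4.

Order ρ = 4.


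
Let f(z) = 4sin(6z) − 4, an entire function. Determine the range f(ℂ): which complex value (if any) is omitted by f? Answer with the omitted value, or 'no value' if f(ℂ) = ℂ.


Little Picard bounds the complement of f(ℂ) to at most one point.
sin is entire and surjective onto ℂ: for every w ∈ ℂ, sin(ζ) = w has a solution ζ ∈ ℂ (e.g., via the complex inverse arcsin). With ζ = 6z this gives z = ζ/(6). Then 4·sin(6z) takes every value in 4·ℂ = ℂ, and adding -4 is a bijection of ℂ. So f is surjective and omits no value. (Note: only on the real line is sin bounded by [−1, 1].)

Omitted value: no value.


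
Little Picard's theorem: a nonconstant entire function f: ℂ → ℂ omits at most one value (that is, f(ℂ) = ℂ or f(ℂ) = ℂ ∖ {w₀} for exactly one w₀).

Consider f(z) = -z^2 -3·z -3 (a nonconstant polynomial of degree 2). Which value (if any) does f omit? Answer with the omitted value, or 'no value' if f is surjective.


Little Picard bounds the complement of f(ℂ) to at most one point.
For every w ∈ ℂ, the equation p(z) − w = 0 is a nonconstant polynomial in z and hence has at least one root by the fundamental theorem of algebra. So p is surjective onto ℂ, omitting no value.

Omitted value: no value.


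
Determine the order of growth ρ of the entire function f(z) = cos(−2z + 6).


cos(w) is a linear combination of e^{iw} and e^{−iw} (or e^w, e^{−w} in the hyperbolic case), so |cos(w)| ≤ e^{|w|}. With w = −2z + 6, |w| ≤ 2|z| + 6 = 2r + 6 on |z| = r, giving M(r) ≤ e^{2r + 6}, so ρ ≤ 1. On a suitable ray (z = it for sin/cos; z = t for sinh/cosh, t real → ∞), |cos(−2z + 6)| grows like e^{2|t|}/2, so ρ ≥ 1. Hence ρ = 1.
Therefore ρ = 1.

Order ρ = 1.


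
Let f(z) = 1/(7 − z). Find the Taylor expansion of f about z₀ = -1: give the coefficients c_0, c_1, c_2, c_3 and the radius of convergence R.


Let w = z − z₀, so z = z₀ + w.
Then 7 − z = 7 − (z₀ + w) = (7 − z₀) − w = 8 − w.
f(z) = 1/(8 − w) = (1/(8)) · 1/(1 − w/(8)) = Σ_{n≥0} w^n / (8)^(n+1).
So c_n = 1/(8)^(n+1):
  c_0 = 1/(8)^1 = 1/8.
  c_1 = 1/(8)^2 = 1/64.
  c_2 = 1/(8)^3 = 1/512.
  c_3 = 1/(8)^4 = 1/4096.
The series is valid for |w/d| < 1, i.e. |z − z₀| < |d|.
Radius of convergence: R = |7 − z₀| = |8| = 8 (distance from z₀ to the singularity z = 7).

c_0 = 1/8, c_1 = 1/64, c_2 = 1/512, c_3 = 1/4096; R = 8.


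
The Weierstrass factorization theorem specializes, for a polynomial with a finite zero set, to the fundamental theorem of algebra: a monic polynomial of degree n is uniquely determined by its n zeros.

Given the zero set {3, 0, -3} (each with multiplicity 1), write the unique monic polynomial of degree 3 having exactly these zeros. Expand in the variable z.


The polynomial is p(z) = ∏_{α ∈ S} (z − α), where S = {3, 0, -3}.
Expanding the product yields: p(z) = z^3 -9·z.
The resulting polynomial has degree 3 and real coefficients as required.

p(z) = z^3 -9·z.


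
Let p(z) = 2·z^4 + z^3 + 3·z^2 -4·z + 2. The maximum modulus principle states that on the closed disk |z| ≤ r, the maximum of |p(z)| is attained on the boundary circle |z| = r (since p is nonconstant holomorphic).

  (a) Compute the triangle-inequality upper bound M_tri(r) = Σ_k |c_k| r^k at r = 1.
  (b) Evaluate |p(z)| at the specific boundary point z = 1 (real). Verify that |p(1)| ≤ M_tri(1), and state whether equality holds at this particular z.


Coefficients: c_0 = 2, c_1 = -4, c_2 = 3, c_3 = 1, c_4 = 2. Radius r = 1.
Part (a). Triangle bound: M_tri(r) = Σ_k |c_k| r^k
  = |2|·1^0 + |-4|·1^1 + |3|·1^2 + |1|·1^3 + |2|·1^4
  = 2 + 4 + 3 + 1 + 2 = 12.
This bounds M(r) := max_{|z|=r} |p(z)| from above; equality holds iff all terms c_k z^k can be made to align in phase at a single z on |z|=r.
Part (b). At z = 1 (real, on the circle |z| = r):
  p(1) = (2)·1^0 + (-4)·1^1 + (3)·1^2 + (1)·1^3 + (2)·1^4 = 4.
  |p(1)| = 4.
Check: |p(1)| = 4 ≤ 12 = M_tri(1). ✓ Equality does not hold at z = 1 (the coefficients have mixed signs, so the terms do not all align in phase there).

M_tri(1) = 12; |p(1)| = 4; equality at z=1: no.


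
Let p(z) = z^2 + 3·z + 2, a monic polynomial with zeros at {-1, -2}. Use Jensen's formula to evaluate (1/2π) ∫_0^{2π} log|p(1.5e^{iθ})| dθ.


Zeros: -2, -1; r = 1.5.
Inside |z| < r: -1. Outside (|z| ≥ r): -2.
p(0) = 2, so log|p(0)| = log(2) = 0.6931.
Apply Jensen: I(r) = log|p(0)| + Σ_k log(r/|z_k|), summed over zeros inside |z| < r.
  log(r/|z_k|) for z_k = -1: log(1.5/1) = 0.4055
  Outside zeros (-2) contribute nothing to the Jensen sum.
Sum over inside zeros: 0.4055.
I(r) = log|p(0)| + (inside sum) = 0.6931 + 0.4055 = 1.0986.
Note: since some zeros are outside |z| ≤ r, the simplified n·log(r) form does NOT apply — only the inside zeros contribute.

I(r) ≈ 1.0986.


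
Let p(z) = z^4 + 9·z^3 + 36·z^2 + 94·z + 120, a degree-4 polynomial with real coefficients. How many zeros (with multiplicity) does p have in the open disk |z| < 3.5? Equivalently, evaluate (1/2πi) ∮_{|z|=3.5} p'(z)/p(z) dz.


The zeros of p are: (-1 + 3i), (-1 - 3i), -4, -3.
Their magnitudes are: 3.162, 3.162, 4, 3.
Zeros with |z| < R = 3.5: (-1 + 3i), (-1 - 3i), -3.
Count = 3.
By the argument principle, (1/2πi) ∮_{|z|=R} p'(z)/p(z) dz equals exactly this count.

Number of zeros inside |z| < 3.5: 3.


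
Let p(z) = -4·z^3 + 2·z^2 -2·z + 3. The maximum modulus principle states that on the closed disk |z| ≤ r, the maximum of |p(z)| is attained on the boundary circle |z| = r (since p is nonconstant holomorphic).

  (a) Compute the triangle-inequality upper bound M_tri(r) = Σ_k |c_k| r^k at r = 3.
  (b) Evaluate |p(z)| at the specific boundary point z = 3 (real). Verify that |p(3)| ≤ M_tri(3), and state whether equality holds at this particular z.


Coefficients: c_0 = 3, c_1 = -2, c_2 = 2, c_3 = -4. Radius r = 3.
Part (a). Triangle bound: M_tri(r) = Σ_k |c_k| r^k
  = |3|·3^0 + |-2|·3^1 + |2|·3^2 + |-4|·3^3
  = 3 + 6 + 18 + 108 = 135.
This bounds M(r) := max_{|z|=r} |p(z)| from above; equality holds iff all terms c_k z^k can be made to align in phase at a single z on |z|=r.
Part (b). At z = 3 (real, on the circle |z| = r):
  p(3) = (3)·3^0 + (-2)·3^1 + (2)·3^2 + (-4)·3^3 = -93.
  |p(3)| = 93.
Check: |p(3)| = 93 ≤ 135 = M_tri(3). ✓ Equality does not hold at z = 3 (the coefficients have mixed signs, so the terms do not all align in phase there).

M_tri(3) = 135; |p(3)| = 93; equality at z=3: no.


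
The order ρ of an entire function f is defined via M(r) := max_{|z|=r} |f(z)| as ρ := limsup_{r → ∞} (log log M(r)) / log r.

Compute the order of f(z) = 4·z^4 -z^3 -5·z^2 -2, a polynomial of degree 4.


|f(z)| ≤ Σ|c_k|·r^k = O(r^4) as r → ∞. Polynomial growth is O(e^{r^ε}) for every ε > 0 (since r^4/e^{r^ε} → 0), so ρ ≤ ε for all ε > 0, i.e. ρ = 0. Every nonconstant polynomial has order 0.
Therefore ρ = 0.

Order ρ = 0.


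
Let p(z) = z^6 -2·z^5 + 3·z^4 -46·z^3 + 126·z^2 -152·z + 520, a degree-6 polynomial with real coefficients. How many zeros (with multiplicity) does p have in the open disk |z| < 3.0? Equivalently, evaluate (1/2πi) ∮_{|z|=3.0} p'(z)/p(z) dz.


The zeros of p are: (0 + 2i), (0 - 2i), (3 + 1i), (3 - 1i), (-2 + 3i), (-2 - 3i).
Their magnitudes are: 2, 2, 3.162, 3.162, 3.606, 3.606.
Zeros with |z| < R = 3.0: (0 + 2i), (0 - 2i).
Count = 2.
By the argument principle, (1/2πi) ∮_{|z|=R} p'(z)/p(z) dz equals exactly this count.

Number of zeros inside |z| < 3.0: 2.


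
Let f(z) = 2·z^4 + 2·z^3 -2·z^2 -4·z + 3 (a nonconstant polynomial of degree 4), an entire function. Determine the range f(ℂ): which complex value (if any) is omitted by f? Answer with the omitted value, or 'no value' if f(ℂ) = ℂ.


Little Picard bounds the complement of f(ℂ) to at most one point.
For every w ∈ ℂ, the equation p(z) − w = 0 is a nonconstant polynomial in z and hence has at least one root by the fundamental theorem of algebra. So p is surjective onto ℂ, omitting no value.

Omitted value: no value.


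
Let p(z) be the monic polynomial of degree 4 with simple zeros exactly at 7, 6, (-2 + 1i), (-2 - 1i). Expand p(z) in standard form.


The polynomial is p(z) = ∏_{α ∈ S} (z − α), where S = {7, 6, (-2 + 1i), (-2 - 1i)}.
Expanding the product yields: p(z) = z^4 -9·z^3 -5·z^2 + 103·z + 210.
Note conjugate pairs combine to real quadratics: (z − (-2+1i))(z − (-2−1i)) = z² + 4z + 5.
The resulting polynomial has degree 4 and real coefficients as required.

p(z) = z^4 -9·z^3 -5·z^2 + 103·z + 210.


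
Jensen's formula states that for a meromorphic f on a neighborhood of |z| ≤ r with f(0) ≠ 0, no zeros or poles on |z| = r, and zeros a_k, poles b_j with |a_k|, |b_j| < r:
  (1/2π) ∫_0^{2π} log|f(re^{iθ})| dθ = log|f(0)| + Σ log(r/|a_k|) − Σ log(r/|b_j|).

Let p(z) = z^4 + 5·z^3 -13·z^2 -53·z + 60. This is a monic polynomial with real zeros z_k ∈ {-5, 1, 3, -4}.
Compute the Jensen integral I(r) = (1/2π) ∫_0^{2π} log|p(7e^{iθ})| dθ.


Zeros: -5, -4, 1, 3; r = 7.
Inside |z| < r: -5, -4, 1, 3. Outside (|z| ≥ r): ∅.
p(0) = 60, so log|p(0)| = log(60) = 4.0943.
Apply Jensen: I(r) = log|p(0)| + Σ_k log(r/|z_k|), summed over zeros inside |z| < r.
  log(r/|z_k|) for z_k = -5: log(7/5) = 0.3365
  log(r/|z_k|) for z_k = 1: log(7/1) = 1.9459
  log(r/|z_k|) for z_k = 3: log(7/3) = 0.8473
  log(r/|z_k|) for z_k = -4: log(7/4) = 0.5596
Sum over inside zeros: 3.6893.
I(r) = log|p(0)| + (inside sum) = 4.0943 + 3.6893 = 7.7836.
Closed form (all zeros inside, monic): I(r) = n·log(r) = 4·log(7) = 7.7836. ✓

I(r) ≈ 7.7836.


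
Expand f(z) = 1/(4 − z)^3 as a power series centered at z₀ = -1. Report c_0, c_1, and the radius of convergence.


Let w = z − z₀, so z = z₀ + w.
Then 4 − z = 4 − (z₀ + w) = (4 − z₀) − w = 5 − w.
f(z) = 1/(5 − w)^3 = (1/(5)^3) · (1 − w/(5))^{−3}.
By the binomial series (1−u)^{−3} = Σ_{n≥0} C(n+2, 2) u^n for |u|<1, with u = w/(5):
  c_n = C(n+2, 2) / (5)^(n+3).
  c_0 = 1/(5)^3 = 1/125.
  c_1 = 3/(5)^4 = 3/625.
The series is valid for |w/d| < 1, i.e. |z − z₀| < |d|.
Radius of convergence: R = |4 − z₀| = |5| = 5 (distance from z₀ to the singularity z = 4).

c_0 = 1/125, c_1 = 3/625; R = 5.


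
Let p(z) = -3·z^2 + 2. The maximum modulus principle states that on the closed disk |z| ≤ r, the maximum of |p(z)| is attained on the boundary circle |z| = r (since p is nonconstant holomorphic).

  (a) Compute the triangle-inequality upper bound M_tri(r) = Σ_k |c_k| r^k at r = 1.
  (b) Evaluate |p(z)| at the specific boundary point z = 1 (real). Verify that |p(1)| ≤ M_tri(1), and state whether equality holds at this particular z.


Coefficients: c_0 = 2, c_1 = 0, c_2 = -3. Radius r = 1.
Part (a). Triangle bound: M_tri(r) = Σ_k |c_k| r^k
  = |2|·1^0 + |0|·1^1 + |-3|·1^2
  = 2 + 0 + 3 = 5.
This bounds M(r) := max_{|z|=r} |p(z)| from above; equality holds iff all terms c_k z^k can be made to align in phase at a single z on |z|=r.
Part (b). At z = 1 (real, on the circle |z| = r):
  p(1) = (2)·1^0 + (0)·1^1 + (-3)·1^2 = -1.
  |p(1)| = 1.
Check: |p(1)| = 1 ≤ 5 = M_tri(1). ✓ Equality does not hold at z = 1 (the coefficients have mixed signs, so the terms do not all align in phase there).

M_tri(1) = 5; |p(1)| = 1; equality at z=1: no.


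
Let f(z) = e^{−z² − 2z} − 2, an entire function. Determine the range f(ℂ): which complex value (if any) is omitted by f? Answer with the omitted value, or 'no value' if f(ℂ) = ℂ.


Little Picard bounds the complement of f(ℂ) to at most one point.
The exponent g(z) = −z² − 2z is a nonconstant polynomial, hence surjective onto ℂ. So e^{g(z)} takes every value in {e^w : w ∈ ℂ} = ℂ ∖ {0}. Adding -2 shifts the range to ℂ ∖ {-2}. f omits exactly -2.

Omitted value: -2.


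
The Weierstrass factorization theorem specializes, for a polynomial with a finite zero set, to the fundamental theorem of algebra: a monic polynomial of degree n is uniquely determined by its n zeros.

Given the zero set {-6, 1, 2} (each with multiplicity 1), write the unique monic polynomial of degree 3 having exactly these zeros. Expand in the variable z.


The polynomial is p(z) = ∏_{α ∈ S} (z − α), where S = {-6, 1, 2}.
Expanding the product yields: p(z) = z^3 + 3·z^2 -16·z + 12.
The resulting polynomial has degree 3 and real coefficients as required.

p(z) = z^3 + 3·z^2 -16·z + 12.


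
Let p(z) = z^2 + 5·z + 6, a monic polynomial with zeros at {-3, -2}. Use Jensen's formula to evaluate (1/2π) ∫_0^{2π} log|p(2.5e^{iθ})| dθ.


Zeros: -3, -2; r = 2.5.
Inside |z| < r: -2. Outside (|z| ≥ r): -3.
p(0) = 6, so log|p(0)| = log(6) = 1.7918.
Apply Jensen: I(r) = log|p(0)| + Σ_k log(r/|z_k|), summed over zeros inside |z| < r.
  log(r/|z_k|) for z_k = -2: log(2.5/2) = 0.2231
  Outside zeros (-3) contribute nothing to the Jensen sum.
Sum over inside zeros: 0.2231.
I(r) = log|p(0)| + (inside sum) = 1.7918 + 0.2231 = 2.0149.
Note: since some zeros are outside |z| ≤ r, the simplified n·log(r) form does NOT apply — only the inside zeros contribute.

I(r) ≈ 2.0149.


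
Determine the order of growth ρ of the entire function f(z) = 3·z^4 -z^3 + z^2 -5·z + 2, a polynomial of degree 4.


|f(z)| ≤ Σ|c_k|·r^k = O(r^4) as r → ∞. Polynomial growth is O(e^{r^ε}) for every ε > 0 (since r^4/e^{r^ε} → 0), so ρ ≤ ε for all ε > 0, i.e. ρ = 0. Every nonconstant polynomial has order 0.
Therefore ρ = 0.

Order ρ = 0.


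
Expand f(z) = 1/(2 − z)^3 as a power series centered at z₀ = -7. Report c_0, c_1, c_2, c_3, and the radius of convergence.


Let w = z − z₀, so z = z₀ + w.
Then 2 − z = 2 − (z₀ + w) = (2 − z₀) − w = 9 − w.
f(z) = 1/(9 − w)^3 = (1/(9)^3) · (1 − w/(9))^{−3}.
By the binomial series (1−u)^{−3} = Σ_{n≥0} C(n+2, 2) u^n for |u|<1, with u = w/(9):
  c_n = C(n+2, 2) / (9)^(n+3).
  c_0 = 1/(9)^3 = 1/729.
  c_1 = 3/(9)^4 = 1/2187.
  c_2 = 6/(9)^5 = 2/19683.
  c_3 = 10/(9)^6 = 10/531441.
The series is valid for |w/d| < 1, i.e. |z − z₀| < |d|.
Radius of convergence: R = |2 − z₀| = |9| = 9 (distance from z₀ to the singularity z = 2).

c_0 = 1/729, c_1 = 1/2187, c_2 = 2/19683, c_3 = 10/531441; R = 9.


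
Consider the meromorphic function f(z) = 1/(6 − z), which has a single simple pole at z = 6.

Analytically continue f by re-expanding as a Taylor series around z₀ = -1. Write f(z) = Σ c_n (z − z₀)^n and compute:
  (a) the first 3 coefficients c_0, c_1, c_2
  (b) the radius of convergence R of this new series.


Let w = z − z₀, so z = z₀ + w.
Then 6 − z = 6 − (z₀ + w) = (6 − z₀) − w = 7 − w.
f(z) = 1/(7 − w) = (1/(7)) · 1/(1 − w/(7)) = Σ_{n≥0} w^n / (7)^(n+1).
So c_n = 1/(7)^(n+1):
  c_0 = 1/(7)^1 = 1/7.
  c_1 = 1/(7)^2 = 1/49.
  c_2 = 1/(7)^3 = 1/343.
The series is valid for |w/d| < 1, i.e. |z − z₀| < |d|.
Radius of convergence: R = |6 − z₀| = |7| = 7 (distance from z₀ to the singularity z = 6).

c_0 = 1/7, c_1 = 1/49, c_2 = 1/343; R = 7.


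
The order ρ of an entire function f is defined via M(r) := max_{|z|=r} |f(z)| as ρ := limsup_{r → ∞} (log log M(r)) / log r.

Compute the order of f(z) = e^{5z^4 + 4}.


|e^{5z^4 + 4}| = e^{Re(5·z^4) + 4} ≤ e^{5|z|^4 + 4} = e^{5r^4 + 4} on |z| = r, so ρ ≤ 4. Choosing z on |z|=r so that 5·z^4 is real positive (always possible by picking arg z appropriately) gives |f(z)| = e^{5r^4 + 4}, matching the bound. The additive constant 4 does not affect log log M(r) ~ 4·log r. Hence ρ = 4.
Therefore ρ = 4.

Order ρ = 4.


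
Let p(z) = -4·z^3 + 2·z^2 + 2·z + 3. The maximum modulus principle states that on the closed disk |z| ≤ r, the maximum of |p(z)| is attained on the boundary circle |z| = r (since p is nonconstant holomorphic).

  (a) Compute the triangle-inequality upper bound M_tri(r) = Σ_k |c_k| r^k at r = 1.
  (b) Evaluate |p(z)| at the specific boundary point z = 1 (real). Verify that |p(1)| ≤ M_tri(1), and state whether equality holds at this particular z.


Coefficients: c_0 = 3, c_1 = 2, c_2 = 2, c_3 = -4. Radius r = 1.
Part (a). Triangle bound: M_tri(r) = Σ_k |c_k| r^k
  = |3|·1^0 + |2|·1^1 + |2|·1^2 + |-4|·1^3
  = 3 + 2 + 2 + 4 = 11.
This bounds M(r) := max_{|z|=r} |p(z)| from above; equality holds iff all terms c_k z^k can be made to align in phase at a single z on |z|=r.
Part (b). At z = 1 (real, on the circle |z| = r):
  p(1) = (3)·1^0 + (2)·1^1 + (2)·1^2 + (-4)·1^3 = 3.
  |p(1)| = 3.
Check: |p(1)| = 3 ≤ 11 = M_tri(1). ✓ Equality does not hold at z = 1 (the coefficients have mixed signs, so the terms do not all align in phase there).

M_tri(1) = 11; |p(1)| = 3; equality at z=1: no.


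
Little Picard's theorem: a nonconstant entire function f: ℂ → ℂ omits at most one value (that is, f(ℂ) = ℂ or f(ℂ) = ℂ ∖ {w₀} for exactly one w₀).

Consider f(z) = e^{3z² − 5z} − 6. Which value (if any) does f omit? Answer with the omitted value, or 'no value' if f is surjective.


Little Picard bounds the complement of f(ℂ) to at most one point.
The exponent g(z) = 3z² − 5z is a nonconstant polynomial, hence surjective onto ℂ. So e^{g(z)} takes every value in {e^w : w ∈ ℂ} = ℂ ∖ {0}. Adding -6 shifts the range to ℂ ∖ {-6}. f omits exactly -6.

Omitted value: -6.


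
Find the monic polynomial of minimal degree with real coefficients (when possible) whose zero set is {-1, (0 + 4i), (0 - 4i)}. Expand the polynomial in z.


The polynomial is p(z) = ∏_{α ∈ S} (z − α), where S = {-1, (0 + 4i), (0 - 4i)}.
Expanding the product yields: p(z) = z^3 + z^2 + 16·z + 16.
Note conjugate pairs combine to real quadratics: (z − (0+4i))(z − (0−4i)) = z² + 16.
The resulting polynomial has degree 3 and real coefficients as required.

p(z) = z^3 + z^2 + 16·z + 16.


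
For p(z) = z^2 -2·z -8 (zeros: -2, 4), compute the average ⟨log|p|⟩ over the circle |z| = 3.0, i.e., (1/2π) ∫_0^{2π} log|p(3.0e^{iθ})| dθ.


Zeros: -2, 4; r = 3.0.
Inside |z| < r: -2. Outside (|z| ≥ r): 4.
p(0) = -8, so log|p(0)| = log(8) = 2.0794.
Apply Jensen: I(r) = log|p(0)| + Σ_k log(r/|z_k|), summed over zeros inside |z| < r.
  log(r/|z_k|) for z_k = -2: log(3.0/2) = 0.4055
  Outside zeros (4) contribute nothing to the Jensen sum.
Sum over inside zeros: 0.4055.
I(r) = log|p(0)| + (inside sum) = 2.0794 + 0.4055 = 2.4849.
Note: since some zeros are outside |z| ≤ r, the simplified n·log(r) form does NOT apply — only the inside zeros contribute.

I(r) ≈ 2.4849.


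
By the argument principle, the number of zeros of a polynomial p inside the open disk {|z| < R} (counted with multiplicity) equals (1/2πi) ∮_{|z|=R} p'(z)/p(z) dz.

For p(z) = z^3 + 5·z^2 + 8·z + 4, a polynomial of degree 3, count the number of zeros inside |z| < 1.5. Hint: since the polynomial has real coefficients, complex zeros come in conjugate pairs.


The zeros of p are: -2, -1, -2.
Their magnitudes are: 2, 1, 2.
Zeros with |z| < R = 1.5: -1.
Count = 1.
By the argument principle, (1/2πi) ∮_{|z|=R} p'(z)/p(z) dz equals exactly this count.

Number of zeros inside |z| < 1.5: 1.


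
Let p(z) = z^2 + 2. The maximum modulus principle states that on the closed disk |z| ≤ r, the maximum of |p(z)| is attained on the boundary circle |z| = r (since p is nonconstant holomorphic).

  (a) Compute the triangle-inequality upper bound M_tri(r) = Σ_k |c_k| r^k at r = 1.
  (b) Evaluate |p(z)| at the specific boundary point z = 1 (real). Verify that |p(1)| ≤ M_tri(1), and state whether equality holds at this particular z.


Coefficients: c_0 = 2, c_1 = 0, c_2 = 1. Radius r = 1.
Part (a). Triangle bound: M_tri(r) = Σ_k |c_k| r^k
  = |2|·1^0 + |0|·1^1 + |1|·1^2
  = 2 + 0 + 1 = 3.
This bounds M(r) := max_{|z|=r} |p(z)| from above; equality holds iff all terms c_k z^k can be made to align in phase at a single z on |z|=r.
Part (b). At z = 1 (real, on the circle |z| = r):
  p(1) = (2)·1^0 + (0)·1^1 + (1)·1^2 = 3.
  |p(1)| = 3.
Since all nonzero coefficients share the same sign, |p(1)| = 3 = M_tri(1); the triangle bound is attained at z = 1, so in fact M(r) = 3.

M_tri(1) = 3; |p(1)| = 3; equality at z=1: yes.


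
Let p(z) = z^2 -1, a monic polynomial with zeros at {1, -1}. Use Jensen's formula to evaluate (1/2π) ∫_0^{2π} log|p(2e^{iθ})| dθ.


Zeros: -1, 1; r = 2.
Inside |z| < r: -1, 1. Outside (|z| ≥ r): ∅.
p(0) = -1, so log|p(0)| = log(1) = 0.0000.
Apply Jensen: I(r) = log|p(0)| + Σ_k log(r/|z_k|), summed over zeros inside |z| < r.
  log(r/|z_k|) for z_k = 1: log(2/1) = 0.6931
  log(r/|z_k|) for z_k = -1: log(2/1) = 0.6931
Sum over inside zeros: 1.3863.
I(r) = log|p(0)| + (inside sum) = 0.0000 + 1.3863 = 1.3863.
Closed form (all zeros inside, monic): I(r) = n·log(r) = 2·log(2) = 1.3863. ✓

I(r) ≈ 1.3863.


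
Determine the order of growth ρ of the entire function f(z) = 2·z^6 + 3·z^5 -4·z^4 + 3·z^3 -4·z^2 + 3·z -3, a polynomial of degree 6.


|f(z)| ≤ Σ|c_k|·r^k = O(r^6) as r → ∞. Polynomial growth is O(e^{r^ε}) for every ε > 0 (since r^6/e^{r^ε} → 0), so ρ ≤ ε for all ε > 0, i.e. ρ = 0. Every nonconstant polynomial has order 0.
Therefore ρ = 0.

Order ρ = 0.


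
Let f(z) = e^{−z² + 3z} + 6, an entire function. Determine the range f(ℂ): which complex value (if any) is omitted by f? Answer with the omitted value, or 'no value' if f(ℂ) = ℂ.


Little Picard bounds the complement of f(ℂ) to at most one point.
The exponent g(z) = −z² + 3z is a nonconstant polynomial, hence surjective onto ℂ. So e^{g(z)} takes every value in {e^w : w ∈ ℂ} = ℂ ∖ {0}. Adding 6 shifts the range to ℂ ∖ {6}. f omits exactly 6.

Omitted value: 6.


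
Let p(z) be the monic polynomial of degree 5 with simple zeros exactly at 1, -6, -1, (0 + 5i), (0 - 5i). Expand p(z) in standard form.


The polynomial is p(z) = ∏_{α ∈ S} (z − α), where S = {1, -6, -1, (0 + 5i), (0 - 5i)}.
Expanding the product yields: p(z) = z^5 + 6·z^4 + 24·z^3 + 144·z^2 -25·z -150.
Note conjugate pairs combine to real quadratics: (z − (0+5i))(z − (0−5i)) = z² + 25.
The resulting polynomial has degree 5 and real coefficients as required.

p(z) = z^5 + 6·z^4 + 24·z^3 + 144·z^2 -25·z -150.


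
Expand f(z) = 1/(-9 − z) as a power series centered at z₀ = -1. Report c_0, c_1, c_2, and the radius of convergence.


Let w = z − z₀, so z = z₀ + w.
Then -9 − z = -9 − (z₀ + w) = (-9 − z₀) − w = -8 − w.
f(z) = 1/(-8 − w) = (1/(-8)) · 1/(1 − w/(-8)) = Σ_{n≥0} w^n / (-8)^(n+1).
So c_n = 1/(-8)^(n+1):
  c_0 = 1/(-8)^1 = -1/8.
  c_1 = 1/(-8)^2 = 1/64.
  c_2 = 1/(-8)^3 = -1/512.
The series is valid for |w/d| < 1, i.e. |z − z₀| < |d|.
Radius of convergence: R = |-9 − z₀| = |-8| = 8 (distance from z₀ to the singularity z = -9).

c_0 = -1/8, c_1 = 1/64, c_2 = -1/512; R = 8.


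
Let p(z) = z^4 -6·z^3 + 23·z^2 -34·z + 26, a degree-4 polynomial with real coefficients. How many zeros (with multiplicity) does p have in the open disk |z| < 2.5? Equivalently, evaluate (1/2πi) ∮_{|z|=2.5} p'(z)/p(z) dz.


The zeros of p are: (2 + 3i), (2 - 3i), (1 + 1i), (1 - 1i).
Their magnitudes are: 3.606, 3.606, 1.414, 1.414.
Zeros with |z| < R = 2.5: (1 + 1i), (1 - 1i).
Count = 2.
By the argument principle, (1/2πi) ∮_{|z|=R} p'(z)/p(z) dz equals exactly this count.

Number of zeros inside |z| < 2.5: 2.


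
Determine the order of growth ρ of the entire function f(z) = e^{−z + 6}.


|e^{−z + 6}| = e^{Re(-1·z) + 6} ≤ e^{1|z|^1 + 6} = e^{1r^1 + 6} on |z| = r, so ρ ≤ 1. Choosing z on |z|=r so that -1·z is real positive (always possible by picking arg z appropriately) gives |f(z)| = e^{1r^1 + 6}, matching the bound. The additive constant 6 does not affect log log M(r) ~ 1·log r. Hence ρ = 1.
Therefore ρ = 1.

Order ρ = 1.


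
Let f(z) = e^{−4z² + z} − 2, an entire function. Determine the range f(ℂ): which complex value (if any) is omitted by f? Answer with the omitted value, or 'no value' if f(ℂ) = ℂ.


Little Picard bounds the complement of f(ℂ) to at most one point.
The exponent g(z) = −4z² + z is a nonconstant polynomial, hence surjective onto ℂ. So e^{g(z)} takes every value in {e^w : w ∈ ℂ} = ℂ ∖ {0}. Adding -2 shifts the range to ℂ ∖ {-2}. f omits exactly -2.

Omitted value: -2.


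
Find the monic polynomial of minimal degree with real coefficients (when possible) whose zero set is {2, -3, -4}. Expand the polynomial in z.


The polynomial is p(z) = ∏_{α ∈ S} (z − α), where S = {2, -3, -4}.
Expanding the product yields: p(z) = z^3 + 5·z^2 -2·z -24.
The resulting polynomial has degree 3 and real coefficients as required.

p(z) = z^3 + 5·z^2 -2·z -24.


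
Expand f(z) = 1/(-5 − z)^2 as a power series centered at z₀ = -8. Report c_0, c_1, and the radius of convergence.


Let w = z − z₀, so z = z₀ + w.
Then -5 − z = -5 − (z₀ + w) = (-5 − z₀) − w = 3 − w.
f(z) = 1/(3 − w)^2 = (1/(3)^2) · (1 − w/(3))^{−2}.
By the binomial series (1−u)^{−2} = Σ_{n≥0} C(n+1, 1) u^n for |u|<1, with u = w/(3):
  c_n = C(n+1, 1) / (3)^(n+2).
  c_0 = 1/(3)^2 = 1/9.
  c_1 = 2/(3)^3 = 2/27.
The series is valid for |w/d| < 1, i.e. |z − z₀| < |d|.
Radius of convergence: R = |-5 − z₀| = |3| = 3 (distance from z₀ to the singularity z = -5).

c_0 = 1/9, c_1 = 2/27; R = 3.


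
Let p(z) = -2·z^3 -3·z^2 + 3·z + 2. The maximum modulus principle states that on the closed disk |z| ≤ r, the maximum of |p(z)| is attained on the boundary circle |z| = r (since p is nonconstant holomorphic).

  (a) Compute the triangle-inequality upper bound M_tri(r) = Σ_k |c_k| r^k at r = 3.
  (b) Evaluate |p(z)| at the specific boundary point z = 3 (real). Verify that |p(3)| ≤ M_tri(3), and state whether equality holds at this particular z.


Coefficients: c_0 = 2, c_1 = 3, c_2 = -3, c_3 = -2. Radius r = 3.
Part (a). Triangle bound: M_tri(r) = Σ_k |c_k| r^k
  = |2|·3^0 + |3|·3^1 + |-3|·3^2 + |-2|·3^3
  = 2 + 9 + 27 + 54 = 92.
This bounds M(r) := max_{|z|=r} |p(z)| from above; equality holds iff all terms c_k z^k can be made to align in phase at a single z on |z|=r.
Part (b). At z = 3 (real, on the circle |z| = r):
  p(3) = (2)·3^0 + (3)·3^1 + (-3)·3^2 + (-2)·3^3 = -70.
  |p(3)| = 70.
Check: |p(3)| = 70 ≤ 92 = M_tri(3). ✓ Equality does not hold at z = 3 (the coefficients have mixed signs, so the terms do not all align in phase there).

M_tri(3) = 92; |p(3)| = 70; equality at z=3: no.


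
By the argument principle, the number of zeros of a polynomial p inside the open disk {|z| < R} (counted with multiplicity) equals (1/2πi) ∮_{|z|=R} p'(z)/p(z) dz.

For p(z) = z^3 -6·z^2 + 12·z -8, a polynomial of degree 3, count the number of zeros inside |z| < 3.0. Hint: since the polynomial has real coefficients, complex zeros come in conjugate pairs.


The zeros of p are: 2, 2, 2.
Their magnitudes are: 2, 2, 2.
Zeros with |z| < R = 3.0: 2, 2, 2.
Count = 3.
By the argument principle, (1/2πi) ∮_{|z|=R} p'(z)/p(z) dz equals exactly this count.

Number of zeros inside |z| < 3.0: 3.


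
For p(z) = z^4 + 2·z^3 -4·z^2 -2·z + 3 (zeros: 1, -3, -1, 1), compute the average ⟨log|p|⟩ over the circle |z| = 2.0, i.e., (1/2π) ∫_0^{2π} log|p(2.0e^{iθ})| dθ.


Zeros: -3, -1, 1, 1; r = 2.0.
Inside |z| < r: -1, 1, 1. Outside (|z| ≥ r): -3.
p(0) = 3, so log|p(0)| = log(3) = 1.0986.
Apply Jensen: I(r) = log|p(0)| + Σ_k log(r/|z_k|), summed over zeros inside |z| < r.
  log(r/|z_k|) for z_k = 1: log(2.0/1) = 0.6931
  log(r/|z_k|) for z_k = -1: log(2.0/1) = 0.6931
  log(r/|z_k|) for z_k = 1: log(2.0/1) = 0.6931
  Outside zeros (-3) contribute nothing to the Jensen sum.
Sum over inside zeros: 2.0794.
I(r) = log|p(0)| + (inside sum) = 1.0986 + 2.0794 = 3.1781.
Note: since some zeros are outside |z| ≤ r, the simplified n·log(r) form does NOT apply — only the inside zeros contribute.

I(r) ≈ 3.1781.


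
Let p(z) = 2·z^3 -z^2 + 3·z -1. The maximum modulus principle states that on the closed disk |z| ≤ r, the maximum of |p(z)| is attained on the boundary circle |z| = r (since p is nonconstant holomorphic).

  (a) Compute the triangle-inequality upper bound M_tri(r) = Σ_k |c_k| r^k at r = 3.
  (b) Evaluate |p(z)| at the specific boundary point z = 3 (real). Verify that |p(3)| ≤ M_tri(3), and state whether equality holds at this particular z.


Coefficients: c_0 = -1, c_1 = 3, c_2 = -1, c_3 = 2. Radius r = 3.
Part (a). Triangle bound: M_tri(r) = Σ_k |c_k| r^k
  = |-1|·3^0 + |3|·3^1 + |-1|·3^2 + |2|·3^3
  = 1 + 9 + 9 + 54 = 73.
This bounds M(r) := max_{|z|=r} |p(z)| from above; equality holds iff all terms c_k z^k can be made to align in phase at a single z on |z|=r.
Part (b). At z = 3 (real, on the circle |z| = r):
  p(3) = (-1)·3^0 + (3)·3^1 + (-1)·3^2 + (2)·3^3 = 53.
  |p(3)| = 53.
Check: |p(3)| = 53 ≤ 73 = M_tri(3). ✓ Equality does not hold at z = 3 (the coefficients have mixed signs, so the terms do not all align in phase there).

M_tri(3) = 73; |p(3)| = 53; equality at z=3: no.


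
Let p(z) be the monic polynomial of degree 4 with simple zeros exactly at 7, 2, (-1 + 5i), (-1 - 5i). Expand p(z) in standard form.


The polynomial is p(z) = ∏_{α ∈ S} (z − α), where S = {7, 2, (-1 + 5i), (-1 - 5i)}.
Expanding the product yields: p(z) = z^4 -7·z^3 + 22·z^2 -206·z + 364.
Note conjugate pairs combine to real quadratics: (z − (-1+5i))(z − (-1−5i)) = z² + 2z + 26.
The resulting polynomial has degree 4 and real coefficients as required.

p(z) = z^4 -7·z^3 + 22·z^2 -206·z + 364.


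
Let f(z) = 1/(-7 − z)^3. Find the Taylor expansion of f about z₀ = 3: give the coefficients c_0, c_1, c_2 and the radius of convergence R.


Let w = z − z₀, so z = z₀ + w.
Then -7 − z = -7 − (z₀ + w) = (-7 − z₀) − w = -10 − w.
f(z) = 1/(-10 − w)^3 = (1/(-10)^3) · (1 − w/(-10))^{−3}.
By the binomial series (1−u)^{−3} = Σ_{n≥0} C(n+2, 2) u^n for |u|<1, with u = w/(-10):
  c_n = C(n+2, 2) / (-10)^(n+3).
  c_0 = 1/(-10)^3 = -1/1000.
  c_1 = 3/(-10)^4 = 3/10000.
  c_2 = 6/(-10)^5 = -3/50000.
The series is valid for |w/d| < 1, i.e. |z − z₀| < |d|.
Radius of convergence: R = |-7 − z₀| = |-10| = 10 (distance from z₀ to the singularity z = -7).

c_0 = -1/1000, c_1 = 3/10000, c_2 = -3/50000; R = 10.


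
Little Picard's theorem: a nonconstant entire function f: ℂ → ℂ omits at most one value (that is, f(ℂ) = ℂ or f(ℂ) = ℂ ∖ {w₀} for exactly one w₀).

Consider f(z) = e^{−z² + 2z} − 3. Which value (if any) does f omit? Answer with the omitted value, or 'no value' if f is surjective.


Little Picard bounds the complement of f(ℂ) to at most one point.
The exponent g(z) = −z² + 2z is a nonconstant polynomial, hence surjective onto ℂ. So e^{g(z)} takes every value in {e^w : w ∈ ℂ} = ℂ ∖ {0}. Adding -3 shifts the range to ℂ ∖ {-3}. f omits exactly -3.

Omitted value: -3.


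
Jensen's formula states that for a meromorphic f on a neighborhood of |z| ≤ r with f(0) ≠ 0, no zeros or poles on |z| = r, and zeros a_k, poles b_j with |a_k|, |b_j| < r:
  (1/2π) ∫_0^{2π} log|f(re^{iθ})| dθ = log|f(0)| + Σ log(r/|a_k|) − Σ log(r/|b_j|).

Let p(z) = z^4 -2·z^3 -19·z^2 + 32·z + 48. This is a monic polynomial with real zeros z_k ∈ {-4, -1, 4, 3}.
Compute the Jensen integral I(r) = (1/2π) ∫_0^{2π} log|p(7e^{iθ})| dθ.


Zeros: -4, -1, 3, 4; r = 7.
Inside |z| < r: -4, -1, 3, 4. Outside (|z| ≥ r): ∅.
p(0) = 48, so log|p(0)| = log(48) = 3.8712.
Apply Jensen: I(r) = log|p(0)| + Σ_k log(r/|z_k|), summed over zeros inside |z| < r.
  log(r/|z_k|) for z_k = -4: log(7/4) = 0.5596
  log(r/|z_k|) for z_k = -1: log(7/1) = 1.9459
  log(r/|z_k|) for z_k = 4: log(7/4) = 0.5596
  log(r/|z_k|) for z_k = 3: log(7/3) = 0.8473
Sum over inside zeros: 3.9124.
I(r) = log|p(0)| + (inside sum) = 3.8712 + 3.9124 = 7.7836.
Closed form (all zeros inside, monic): I(r) = n·log(r) = 4·log(7) = 7.7836. ✓

I(r) ≈ 7.7836.


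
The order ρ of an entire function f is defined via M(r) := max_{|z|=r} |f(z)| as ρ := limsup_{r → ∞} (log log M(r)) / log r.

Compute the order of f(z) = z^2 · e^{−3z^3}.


M(r) = max_{|z|=r} |1|·|z|^2·|e^{−3z^3}| = 1·r^2 · e^{3r^3} (the factors attain their maxima compatibly on |z|=r). Then log M(r) = log 1 + 2·log r + 3r^3, dominated by the last term, so log log M(r) ~ 3·log r. The polynomial factor 1z^2 contributes only a log r term and does not affect the order. ρ = 3.
Therefore ρ = 3.

Order ρ = 3.


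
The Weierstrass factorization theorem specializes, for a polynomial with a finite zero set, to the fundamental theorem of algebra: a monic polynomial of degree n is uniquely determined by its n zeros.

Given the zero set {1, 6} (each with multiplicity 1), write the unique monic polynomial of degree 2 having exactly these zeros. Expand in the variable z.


The polynomial is p(z) = ∏_{α ∈ S} (z − α), where S = {1, 6}.
Expanding the product yields: p(z) = z^2 -7·z + 6.
The resulting polynomial has degree 2 and real coefficients as required.

p(z) = z^2 -7·z + 6.


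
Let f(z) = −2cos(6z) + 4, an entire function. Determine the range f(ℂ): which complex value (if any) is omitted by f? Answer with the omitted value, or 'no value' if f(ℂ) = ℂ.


Little Picard bounds the complement of f(ℂ) to at most one point.
cos is entire and surjective onto ℂ: for every w ∈ ℂ, cos(ζ) = w has a solution ζ ∈ ℂ (e.g., via the complex inverse arccos). With ζ = 6z this gives z = ζ/(6). Then -2·cos(6z) takes every value in -2·ℂ = ℂ, and adding 4 is a bijection of ℂ. So f is surjective and omits no value. (Note: only on the real line is cos bounded by [−1, 1].)

Omitted value: no value.


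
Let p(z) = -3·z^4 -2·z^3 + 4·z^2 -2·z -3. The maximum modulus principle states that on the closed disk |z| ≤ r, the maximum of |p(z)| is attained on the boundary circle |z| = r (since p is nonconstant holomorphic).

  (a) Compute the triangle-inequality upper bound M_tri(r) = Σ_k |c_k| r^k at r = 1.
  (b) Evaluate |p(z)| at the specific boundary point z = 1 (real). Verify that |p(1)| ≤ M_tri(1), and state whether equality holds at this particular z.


Coefficients: c_0 = -3, c_1 = -2, c_2 = 4, c_3 = -2, c_4 = -3. Radius r = 1.
Part (a). Triangle bound: M_tri(r) = Σ_k |c_k| r^k
  = |-3|·1^0 + |-2|·1^1 + |4|·1^2 + |-2|·1^3 + |-3|·1^4
  = 3 + 2 + 4 + 2 + 3 = 14.
This bounds M(r) := max_{|z|=r} |p(z)| from above; equality holds iff all terms c_k z^k can be made to align in phase at a single z on |z|=r.
Part (b). At z = 1 (real, on the circle |z| = r):
  p(1) = (-3)·1^0 + (-2)·1^1 + (4)·1^2 + (-2)·1^3 + (-3)·1^4 = -6.
  |p(1)| = 6.
Check: |p(1)| = 6 ≤ 14 = M_tri(1). ✓ Equality does not hold at z = 1 (the coefficients have mixed signs, so the terms do not all align in phase there).

M_tri(1) = 14; |p(1)| = 6; equality at z=1: no.


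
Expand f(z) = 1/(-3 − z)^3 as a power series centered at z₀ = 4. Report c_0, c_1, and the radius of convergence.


Let w = z − z₀, so z = z₀ + w.
Then -3 − z = -3 − (z₀ + w) = (-3 − z₀) − w = -7 − w.
f(z) = 1/(-7 − w)^3 = (1/(-7)^3) · (1 − w/(-7))^{−3}.
By the binomial series (1−u)^{−3} = Σ_{n≥0} C(n+2, 2) u^n for |u|<1, with u = w/(-7):
  c_n = C(n+2, 2) / (-7)^(n+3).
  c_0 = 1/(-7)^3 = -1/343.
  c_1 = 3/(-7)^4 = 3/2401.
The series is valid for |w/d| < 1, i.e. |z − z₀| < |d|.
Radius of convergence: R = |-3 − z₀| = |-7| = 7 (distance from z₀ to the singularity z = -3).

c_0 = -1/343, c_1 = 3/2401; R = 7.


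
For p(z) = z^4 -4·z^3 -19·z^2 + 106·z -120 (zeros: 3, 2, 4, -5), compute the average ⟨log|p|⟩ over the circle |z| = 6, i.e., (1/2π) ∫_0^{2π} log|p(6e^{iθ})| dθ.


Zeros: -5, 2, 3, 4; r = 6.
Inside |z| < r: -5, 2, 3, 4. Outside (|z| ≥ r): ∅.
p(0) = -120, so log|p(0)| = log(120) = 4.7875.
Apply Jensen: I(r) = log|p(0)| + Σ_k log(r/|z_k|), summed over zeros inside |z| < r.
  log(r/|z_k|) for z_k = 3: log(6/3) = 0.6931
  log(r/|z_k|) for z_k = 2: log(6/2) = 1.0986
  log(r/|z_k|) for z_k = 4: log(6/4) = 0.4055
  log(r/|z_k|) for z_k = -5: log(6/5) = 0.1823
Sum over inside zeros: 2.3795.
I(r) = log|p(0)| + (inside sum) = 4.7875 + 2.3795 = 7.1670.
Closed form (all zeros inside, monic): I(r) = n·log(r) = 4·log(6) = 7.1670. ✓

I(r) ≈ 7.1670.


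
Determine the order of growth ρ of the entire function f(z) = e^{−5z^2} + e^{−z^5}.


Each summand is entire of order 2 and 5 respectively (as in the single-exponential case). The order of a sum is at most the max of the orders, so ρ ≤ 5. For the lower bound: on |z|=r choose arg z so that -1z^5 is real positive; then |e^{-1z^5}| = e^{1r^5} while |e^{-5z^2}| ≤ e^{5r^2} = o(e^{1r^5}). So |f| ≥ e^{1r^5}(1 − o(1)) and ρ ≥ 5. Hence ρ = max(2, 5) = 5.
Therefore ρ = 5.

Order ρ = 5.


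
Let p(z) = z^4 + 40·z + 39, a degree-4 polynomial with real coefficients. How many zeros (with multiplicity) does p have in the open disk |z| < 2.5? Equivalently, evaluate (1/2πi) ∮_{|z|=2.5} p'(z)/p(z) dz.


The zeros of p are: -3, (2 + 3i), (2 - 3i), -1.
Their magnitudes are: 3, 3.606, 3.606, 1.
Zeros with |z| < R = 2.5: -1.
Count = 1.
By the argument principle, (1/2πi) ∮_{|z|=R} p'(z)/p(z) dz equals exactly this count.

Number of zeros inside |z| < 2.5: 1.


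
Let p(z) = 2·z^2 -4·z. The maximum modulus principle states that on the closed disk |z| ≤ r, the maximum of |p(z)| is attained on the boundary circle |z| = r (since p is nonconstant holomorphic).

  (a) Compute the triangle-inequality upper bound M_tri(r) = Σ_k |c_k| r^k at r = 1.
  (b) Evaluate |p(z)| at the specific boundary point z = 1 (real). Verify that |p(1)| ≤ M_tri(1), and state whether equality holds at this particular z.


Coefficients: c_0 = 0, c_1 = -4, c_2 = 2. Radius r = 1.
Part (a). Triangle bound: M_tri(r) = Σ_k |c_k| r^k
  = |0|·1^0 + |-4|·1^1 + |2|·1^2
  = 0 + 4 + 2 = 6.
This bounds M(r) := max_{|z|=r} |p(z)| from above; equality holds iff all terms c_k z^k can be made to align in phase at a single z on |z|=r.
Part (b). At z = 1 (real, on the circle |z| = r):
  p(1) = (0)·1^0 + (-4)·1^1 + (2)·1^2 = -2.
  |p(1)| = 2.
Check: |p(1)| = 2 ≤ 6 = M_tri(1). ✓ Equality does not hold at z = 1 (the coefficients have mixed signs, so the terms do not all align in phase there).

M_tri(1) = 6; |p(1)| = 2; equality at z=1: no.
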